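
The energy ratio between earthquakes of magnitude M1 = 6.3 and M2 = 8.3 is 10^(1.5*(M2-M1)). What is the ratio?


M2 - M1 = 8.3 - 6.3 = 2.0
1.5 * 2.0 = 3.0
ratio = 10^3.0 = 1000.0

1000.0


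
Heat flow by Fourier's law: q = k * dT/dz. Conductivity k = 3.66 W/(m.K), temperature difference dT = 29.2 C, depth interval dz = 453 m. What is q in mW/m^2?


q = k * dT / dz * 1000
= 3.66 * 29.2 / 453 * 1000
= 0.235921 * 1000
= 235.9205 mW/m^2

235.9205


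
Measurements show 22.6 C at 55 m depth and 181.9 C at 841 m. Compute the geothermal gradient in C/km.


dT = 181.9 - 22.6 = 159.3 C
dz = 841 - 55 = 786 m
gradient = dT/dz * 1000 = 159.3/786 * 1000 = 202.6718 C/km

202.6718


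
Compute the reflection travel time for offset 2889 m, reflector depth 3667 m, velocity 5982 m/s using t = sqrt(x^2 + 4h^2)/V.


x^2 + 4h^2 = 2889^2 + 4*3667^2 = 8346321 + 53787556 = 62133877
sqrt(62133877) = 7882.5045
t = 7882.5045 / 5982 = 1.3177 s

1.3177


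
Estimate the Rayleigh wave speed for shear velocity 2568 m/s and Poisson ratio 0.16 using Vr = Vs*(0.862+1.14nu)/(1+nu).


Numerator factor = 0.862 + 1.14*0.16 = 1.0444
Denominator = 1 + 0.16 = 1.16
Vr = 2568 * 1.0444 / 1.16 = 2312.09 m/s

2312.09


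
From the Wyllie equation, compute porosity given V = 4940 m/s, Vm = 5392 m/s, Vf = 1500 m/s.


1/V - 1/Vm = 1/4940 - 1/5392 = 1.697e-05
1/Vf - 1/Vm = 1/1500 - 1/5392 = 0.00048121
phi = 1.697e-05 / 0.00048121 = 0.0353

0.0353


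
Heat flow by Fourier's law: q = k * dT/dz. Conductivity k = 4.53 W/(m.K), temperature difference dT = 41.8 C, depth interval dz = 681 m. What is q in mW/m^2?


q = k * dT / dz * 1000
= 4.53 * 41.8 / 681 * 1000
= 0.278053 * 1000
= 278.0529 mW/m^2

278.0529


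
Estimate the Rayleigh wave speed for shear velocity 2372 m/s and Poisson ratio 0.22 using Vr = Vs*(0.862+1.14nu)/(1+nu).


Numerator factor = 0.862 + 1.14*0.22 = 1.1128
Denominator = 1 + 0.22 = 1.22
Vr = 2372 * 1.1128 / 1.22 = 2163.58 m/s

2163.58


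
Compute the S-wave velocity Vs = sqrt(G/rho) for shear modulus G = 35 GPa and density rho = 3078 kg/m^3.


Convert G to Pa: G = 35e9 Pa
Compute G/rho = 35e9 / 3078 = 11371020.1429
Vs = sqrt(11371020.1429) = 3372.09 m/s

3372.09


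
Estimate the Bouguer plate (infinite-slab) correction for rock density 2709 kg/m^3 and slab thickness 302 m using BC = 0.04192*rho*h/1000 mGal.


BC = 0.04192 * rho * h / 1000
= 0.04192 * 2709 * 302 / 1000
= 34.2955 mGal

34.2955


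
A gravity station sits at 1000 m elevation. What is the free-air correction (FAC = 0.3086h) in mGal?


FAC = 0.3086 * h
= 0.3086 * 1000
= 308.6 mGal

308.6


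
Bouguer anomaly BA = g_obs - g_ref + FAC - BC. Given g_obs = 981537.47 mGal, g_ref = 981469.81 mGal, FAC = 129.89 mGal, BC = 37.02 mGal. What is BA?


BA = g_obs - g_ref + FAC - BC
= 981537.47 - 981469.81 + 129.89 - 37.02
= 160.53 mGal

160.53


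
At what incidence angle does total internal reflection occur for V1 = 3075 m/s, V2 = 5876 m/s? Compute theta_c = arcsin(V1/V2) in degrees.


V1/V2 = 3075/5876 = 0.523315
theta_c = arcsin(0.523315) = 31.5549 degrees

31.5549


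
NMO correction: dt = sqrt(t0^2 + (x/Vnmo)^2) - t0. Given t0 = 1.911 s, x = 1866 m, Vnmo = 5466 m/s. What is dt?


x/Vnmo = 1866/5466 = 0.341383
(x/Vnmo)^2 = 0.116542
t0^2 = 3.651921
sqrt(3.651921 + 0.116542) = 1.941253
dt = 1.941253 - 1.911 = 0.030253

0.030253


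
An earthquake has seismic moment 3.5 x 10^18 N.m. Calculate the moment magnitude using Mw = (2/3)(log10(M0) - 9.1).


log10(M0) = log10(3.5 x 10^18) = 18.5441
Mw = 2/3 * (18.5441 - 9.1)
= 2/3 * 9.4441
= 6.3

6.3


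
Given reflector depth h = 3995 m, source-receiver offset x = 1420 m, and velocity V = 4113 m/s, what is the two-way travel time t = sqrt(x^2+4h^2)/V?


x^2 + 4h^2 = 1420^2 + 4*3995^2 = 2016400 + 63840100 = 65856500
sqrt(65856500) = 8115.2018
t = 8115.2018 / 4113 = 1.9731 s

1.9731


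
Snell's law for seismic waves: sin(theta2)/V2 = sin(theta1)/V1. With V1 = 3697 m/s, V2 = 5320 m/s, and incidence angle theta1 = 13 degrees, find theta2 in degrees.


sin(theta1) = sin(13 deg) = 0.224951
sin(theta2) = V2/V1 * sin(theta1) = 5320/3697 * 0.224951 = 0.323706
theta2 = arcsin(0.323706) = 18.8872 degrees

18.8872


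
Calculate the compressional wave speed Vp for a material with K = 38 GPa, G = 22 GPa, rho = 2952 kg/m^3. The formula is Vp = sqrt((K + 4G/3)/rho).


First compute the effective modulus:
K + 4G/3 = 38e9 + 4*22e9/3 = 67333333333.33 Pa
Then divide by density:
67333333333.33 / 2952 = 22809394.7606 Pa/(kg/m^3)
Take the square root:
Vp = sqrt(22809394.7606) = 4775.92 m/s

4775.92


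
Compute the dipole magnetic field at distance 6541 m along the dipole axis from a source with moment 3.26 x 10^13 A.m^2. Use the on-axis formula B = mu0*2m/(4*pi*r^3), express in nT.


m = 3.26 x 10^13 = 32600000000000 A.m^2
2m = 65200000000000 A.m^2
r^3 = 6541^3 = 279854598421
B = (4pi*10^-7) * 65200000000000 / (4*pi * 279854598421) * 1e9
= 81932736.405622 / 3516756601890.94 * 1e9
= 23297.8126 nT

23297.8126


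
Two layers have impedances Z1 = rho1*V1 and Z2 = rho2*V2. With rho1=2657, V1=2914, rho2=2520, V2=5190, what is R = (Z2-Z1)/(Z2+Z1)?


Z1 = 2657 * 2914 = 7742498
Z2 = 2520 * 5190 = 13078800
R = (13078800 - 7742498) / (13078800 + 7742498) = 5336302 / 20821298 = 0.2563

0.2563


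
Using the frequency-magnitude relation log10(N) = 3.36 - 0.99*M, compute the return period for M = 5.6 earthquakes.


log10(N) = 3.36 - 0.99*5.6 = -2.184
N = 10^-2.184 = 0.006546
T = 1/N = 1/0.006546 = 152.7566 years

152.7566


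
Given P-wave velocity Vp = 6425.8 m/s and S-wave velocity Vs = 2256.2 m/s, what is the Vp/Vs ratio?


Vp/Vs = 6425.8 / 2256.2
= 2.8481

2.8481


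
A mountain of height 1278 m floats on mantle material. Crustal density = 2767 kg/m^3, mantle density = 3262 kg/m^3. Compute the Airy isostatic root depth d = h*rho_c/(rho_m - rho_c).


rho_m - rho_c = 3262 - 2767 = 495
d = 1278 * 2767 / 495
= 3536226 / 495
= 7143.89 m

7143.89


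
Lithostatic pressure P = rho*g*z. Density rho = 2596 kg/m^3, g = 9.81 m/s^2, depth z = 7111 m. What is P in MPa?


P = rho * g * z / 1e6
= 2596 * 9.81 * 7111 / 1e6
= 181094130.36 / 1e6
= 181.0941 MPa

181.0941


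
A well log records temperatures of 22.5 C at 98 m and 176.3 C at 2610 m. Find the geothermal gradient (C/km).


dT = 176.3 - 22.5 = 153.8 C
dz = 2610 - 98 = 2512 m
gradient = dT/dz * 1000 = 153.8/2512 * 1000 = 61.2261 C/km

61.2261


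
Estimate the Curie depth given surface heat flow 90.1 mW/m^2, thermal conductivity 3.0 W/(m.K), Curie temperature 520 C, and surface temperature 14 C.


T_Curie - T_surf = 520 - 14 = 506 C
Convert q to W/m^2: 90.1 mW/m^2 = 0.0901 W/m^2
d = 506 * 3.0 / 0.0901 = 16847.95 m

16847.95


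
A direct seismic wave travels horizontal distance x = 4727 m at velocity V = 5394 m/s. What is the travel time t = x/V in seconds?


t = x / V
= 4727 / 5394
= 0.8763 s

0.8763


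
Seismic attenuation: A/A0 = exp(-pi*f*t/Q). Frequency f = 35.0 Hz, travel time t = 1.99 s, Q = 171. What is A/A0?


pi*f*t/Q = pi*35.0*1.99/171 = 1.279602
A/A0 = exp(-1.279602) = 0.278148

0.278148


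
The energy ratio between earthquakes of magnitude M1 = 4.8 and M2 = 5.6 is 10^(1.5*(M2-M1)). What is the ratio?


M2 - M1 = 5.6 - 4.8 = 0.8
1.5 * 0.8 = 1.2
ratio = 10^1.2 = 15.85

15.85


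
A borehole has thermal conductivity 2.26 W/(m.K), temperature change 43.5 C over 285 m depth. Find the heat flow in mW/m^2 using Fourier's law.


q = k * dT / dz * 1000
= 2.26 * 43.5 / 285 * 1000
= 0.344947 * 1000
= 344.9474 mW/m^2

344.9474


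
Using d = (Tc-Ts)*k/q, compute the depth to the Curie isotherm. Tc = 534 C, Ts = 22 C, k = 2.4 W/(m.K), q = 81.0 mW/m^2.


T_Curie - T_surf = 534 - 22 = 512 C
Convert q to W/m^2: 81.0 mW/m^2 = 0.081 W/m^2
d = 512 * 2.4 / 0.081 = 15170.37 m

15170.37


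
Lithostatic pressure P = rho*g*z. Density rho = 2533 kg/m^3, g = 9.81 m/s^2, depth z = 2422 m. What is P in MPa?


P = rho * g * z / 1e6
= 2533 * 9.81 * 2422 / 1e6
= 60183624.06 / 1e6
= 60.1836 MPa

60.1836


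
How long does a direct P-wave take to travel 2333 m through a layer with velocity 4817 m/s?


t = x / V
= 2333 / 4817
= 0.4843 s

0.4843


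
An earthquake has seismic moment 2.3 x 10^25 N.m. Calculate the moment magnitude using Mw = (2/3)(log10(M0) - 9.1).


log10(M0) = log10(2.3 x 10^25) = 25.3617
Mw = 2/3 * (25.3617 - 9.1)
= 2/3 * 16.2617
= 10.84

10.84


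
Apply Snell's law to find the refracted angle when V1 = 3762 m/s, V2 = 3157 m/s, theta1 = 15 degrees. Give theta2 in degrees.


sin(theta1) = sin(15 deg) = 0.258819
sin(theta2) = V2/V1 * sin(theta1) = 3157/3762 * 0.258819 = 0.217196
theta2 = arcsin(0.217196) = 12.5444 degrees

12.5444


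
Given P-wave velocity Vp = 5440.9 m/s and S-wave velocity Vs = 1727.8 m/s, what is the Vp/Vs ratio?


Vp/Vs = 5440.9 / 1727.8
= 3.149

3.149


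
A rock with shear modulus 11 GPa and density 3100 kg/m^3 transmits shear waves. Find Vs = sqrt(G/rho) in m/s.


Convert G to Pa: G = 11e9 Pa
Compute G/rho = 11e9 / 3100 = 3548387.0968
Vs = sqrt(3548387.0968) = 1883.72 m/s

1883.72


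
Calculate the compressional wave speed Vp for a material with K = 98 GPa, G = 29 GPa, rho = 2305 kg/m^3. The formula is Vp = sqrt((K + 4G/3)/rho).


First compute the effective modulus:
K + 4G/3 = 98e9 + 4*29e9/3 = 136666666666.67 Pa
Then divide by density:
136666666666.67 / 2305 = 59291395.517 Pa/(kg/m^3)
Take the square root:
Vp = sqrt(59291395.517) = 7700.09 m/s

7700.09


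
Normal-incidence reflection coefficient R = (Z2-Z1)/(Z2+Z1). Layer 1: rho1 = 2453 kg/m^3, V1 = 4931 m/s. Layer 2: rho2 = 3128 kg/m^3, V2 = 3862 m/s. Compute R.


Z1 = 2453 * 4931 = 12095743
Z2 = 3128 * 3862 = 12080336
R = (12080336 - 12095743) / (12080336 + 12095743) = -15407 / 24176079 = -0.0006

-6.000000e-04


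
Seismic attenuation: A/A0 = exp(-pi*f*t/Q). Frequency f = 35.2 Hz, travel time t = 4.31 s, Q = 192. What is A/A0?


pi*f*t/Q = pi*35.2*4.31/192 = 2.482382
A/A0 = exp(-2.482382) = 0.083544

0.083544


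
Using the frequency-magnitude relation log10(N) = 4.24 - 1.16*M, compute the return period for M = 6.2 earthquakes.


log10(N) = 4.24 - 1.16*6.2 = -2.952
N = 10^-2.952 = 0.001117
T = 1/N = 1/0.001117 = 895.3648 years

895.3648


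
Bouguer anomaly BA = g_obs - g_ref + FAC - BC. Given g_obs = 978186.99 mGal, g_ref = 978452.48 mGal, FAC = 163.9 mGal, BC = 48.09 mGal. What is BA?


BA = g_obs - g_ref + FAC - BC
= 978186.99 - 978452.48 + 163.9 - 48.09
= -149.68 mGal

-149.68


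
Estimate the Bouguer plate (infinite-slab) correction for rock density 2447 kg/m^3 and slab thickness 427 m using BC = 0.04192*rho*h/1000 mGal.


BC = 0.04192 * rho * h / 1000
= 0.04192 * 2447 * 427 / 1000
= 43.8009 mGal

43.8009


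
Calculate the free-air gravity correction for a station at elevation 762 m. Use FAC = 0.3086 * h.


FAC = 0.3086 * h
= 0.3086 * 762
= 235.1532 mGal

235.1532


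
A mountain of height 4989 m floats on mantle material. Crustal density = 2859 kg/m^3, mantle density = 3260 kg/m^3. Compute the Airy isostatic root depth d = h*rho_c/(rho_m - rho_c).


rho_m - rho_c = 3260 - 2859 = 401
d = 4989 * 2859 / 401
= 14263551 / 401
= 35569.95 m

35569.95


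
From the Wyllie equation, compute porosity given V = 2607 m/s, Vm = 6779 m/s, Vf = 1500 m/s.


1/V - 1/Vm = 1/2607 - 1/6779 = 0.00023607
1/Vf - 1/Vm = 1/1500 - 1/6779 = 0.00051915
phi = 0.00023607 / 0.00051915 = 0.4547

0.4547


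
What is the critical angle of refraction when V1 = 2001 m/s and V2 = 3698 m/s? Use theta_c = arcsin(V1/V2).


V1/V2 = 2001/3698 = 0.541103
theta_c = arcsin(0.541103) = 32.7588 degrees

32.7588


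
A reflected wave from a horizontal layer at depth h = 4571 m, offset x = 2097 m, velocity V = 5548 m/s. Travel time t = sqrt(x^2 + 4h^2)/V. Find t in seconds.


x^2 + 4h^2 = 2097^2 + 4*4571^2 = 4397409 + 83576164 = 87973573
sqrt(87973573) = 9379.4229
t = 9379.4229 / 5548 = 1.6906 s

1.6906


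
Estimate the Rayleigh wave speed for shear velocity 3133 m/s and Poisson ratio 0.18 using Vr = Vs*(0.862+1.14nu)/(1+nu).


Numerator factor = 0.862 + 1.14*0.18 = 1.0672
Denominator = 1 + 0.18 = 1.18
Vr = 3133 * 1.0672 / 1.18 = 2833.51 m/s

2833.51


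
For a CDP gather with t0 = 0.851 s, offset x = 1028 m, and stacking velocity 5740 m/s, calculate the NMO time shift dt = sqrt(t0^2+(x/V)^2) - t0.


x/Vnmo = 1028/5740 = 0.179094
(x/Vnmo)^2 = 0.032075
t0^2 = 0.724201
sqrt(0.724201 + 0.032075) = 0.869641
dt = 0.869641 - 0.851 = 0.018641

0.018641


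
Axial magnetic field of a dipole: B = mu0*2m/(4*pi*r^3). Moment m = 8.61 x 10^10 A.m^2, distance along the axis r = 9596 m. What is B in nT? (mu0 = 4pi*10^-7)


m = 8.61 x 10^10 = 86100000000 A.m^2
2m = 172200000000 A.m^2
r^3 = 9596^3 = 883630540736
B = (4pi*10^-7) * 172200000000 / (4*pi * 883630540736) * 1e9
= 216392.901979 / 11104028861055.18 * 1e9
= 19.4878 nT

19.4878


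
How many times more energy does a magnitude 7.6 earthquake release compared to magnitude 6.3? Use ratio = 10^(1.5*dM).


M2 - M1 = 7.6 - 6.3 = 1.3
1.5 * 1.3 = 1.95
ratio = 10^1.95 = 89.13

89.13


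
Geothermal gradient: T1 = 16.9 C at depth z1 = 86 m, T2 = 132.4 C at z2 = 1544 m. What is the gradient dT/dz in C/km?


dT = 132.4 - 16.9 = 115.5 C
dz = 1544 - 86 = 1458 m
gradient = dT/dz * 1000 = 115.5/1458 * 1000 = 79.2181 C/km

79.2181


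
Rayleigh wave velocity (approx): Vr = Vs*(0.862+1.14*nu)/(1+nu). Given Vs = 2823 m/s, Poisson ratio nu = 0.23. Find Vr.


Numerator factor = 0.862 + 1.14*0.23 = 1.1242
Denominator = 1 + 0.23 = 1.23
Vr = 2823 * 1.1242 / 1.23 = 2580.18 m/s

2580.18


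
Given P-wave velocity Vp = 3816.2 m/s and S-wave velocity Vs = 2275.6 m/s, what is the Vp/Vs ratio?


Vp/Vs = 3816.2 / 2275.6
= 1.677

1.677


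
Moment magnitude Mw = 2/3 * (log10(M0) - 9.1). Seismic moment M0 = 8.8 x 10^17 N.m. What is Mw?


log10(M0) = log10(8.8 x 10^17) = 17.9445
Mw = 2/3 * (17.9445 - 9.1)
= 2/3 * 8.8445
= 5.9

5.9


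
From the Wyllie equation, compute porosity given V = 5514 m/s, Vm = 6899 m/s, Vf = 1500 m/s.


1/V - 1/Vm = 1/5514 - 1/6899 = 3.641e-05
1/Vf - 1/Vm = 1/1500 - 1/6899 = 0.00052172
phi = 3.641e-05 / 0.00052172 = 0.0698

0.0698


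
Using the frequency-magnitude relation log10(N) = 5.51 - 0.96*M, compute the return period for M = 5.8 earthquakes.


log10(N) = 5.51 - 0.96*5.8 = -0.058
N = 10^-0.058 = 0.874984
T = 1/N = 1/0.874984 = 1.1429 years

1.1429


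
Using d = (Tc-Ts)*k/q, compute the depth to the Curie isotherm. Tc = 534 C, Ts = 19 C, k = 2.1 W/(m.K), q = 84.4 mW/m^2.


T_Curie - T_surf = 534 - 19 = 515 C
Convert q to W/m^2: 84.4 mW/m^2 = 0.0844 W/m^2
d = 515 * 2.1 / 0.0844 = 12813.98 m

12813.98


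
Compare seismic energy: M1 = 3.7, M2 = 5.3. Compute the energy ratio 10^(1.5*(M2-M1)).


M2 - M1 = 5.3 - 3.7 = 1.6
1.5 * 1.6 = 2.4
ratio = 10^2.4 = 251.19

251.19


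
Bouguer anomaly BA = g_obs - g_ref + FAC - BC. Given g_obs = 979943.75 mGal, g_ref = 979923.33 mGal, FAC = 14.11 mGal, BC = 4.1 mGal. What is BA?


BA = g_obs - g_ref + FAC - BC
= 979943.75 - 979923.33 + 14.11 - 4.1
= 30.43 mGal

30.43


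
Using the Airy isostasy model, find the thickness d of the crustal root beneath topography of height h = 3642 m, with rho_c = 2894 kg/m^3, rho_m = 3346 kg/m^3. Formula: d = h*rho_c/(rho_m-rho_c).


rho_m - rho_c = 3346 - 2894 = 452
d = 3642 * 2894 / 452
= 10539948 / 452
= 23318.47 m

23318.47


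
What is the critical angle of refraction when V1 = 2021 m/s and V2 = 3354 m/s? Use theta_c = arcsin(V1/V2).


V1/V2 = 2021/3354 = 0.602564
theta_c = arcsin(0.602564) = 37.0538 degrees

37.0538


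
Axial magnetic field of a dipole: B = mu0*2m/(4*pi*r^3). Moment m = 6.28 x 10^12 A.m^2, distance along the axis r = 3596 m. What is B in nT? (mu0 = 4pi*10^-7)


m = 6.28 x 10^12 = 6280000000000 A.m^2
2m = 12560000000000 A.m^2
r^3 = 3596^3 = 46500652736
B = (4pi*10^-7) * 12560000000000 / (4*pi * 46500652736) * 1e9
= 15783361.491635 / 584344436090.19 * 1e9
= 27010.3735 nT

27010.3735


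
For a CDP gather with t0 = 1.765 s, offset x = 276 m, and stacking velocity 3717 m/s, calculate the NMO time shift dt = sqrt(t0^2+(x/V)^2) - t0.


x/Vnmo = 276/3717 = 0.074253
(x/Vnmo)^2 = 0.005514
t0^2 = 3.115225
sqrt(3.115225 + 0.005514) = 1.766561
dt = 1.766561 - 1.765 = 0.001561

0.001561


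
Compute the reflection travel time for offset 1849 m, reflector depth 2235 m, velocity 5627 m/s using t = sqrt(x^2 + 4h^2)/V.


x^2 + 4h^2 = 1849^2 + 4*2235^2 = 3418801 + 19980900 = 23399701
sqrt(23399701) = 4837.3237
t = 4837.3237 / 5627 = 0.8597 s

0.8597


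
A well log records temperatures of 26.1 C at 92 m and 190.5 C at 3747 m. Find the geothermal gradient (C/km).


dT = 190.5 - 26.1 = 164.4 C
dz = 3747 - 92 = 3655 m
gradient = dT/dz * 1000 = 164.4/3655 * 1000 = 44.9795 C/km

44.9795


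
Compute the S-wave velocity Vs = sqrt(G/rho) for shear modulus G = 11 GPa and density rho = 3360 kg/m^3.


Convert G to Pa: G = 11e9 Pa
Compute G/rho = 11e9 / 3360 = 3273809.5238
Vs = sqrt(3273809.5238) = 1809.37 m/s

1809.37


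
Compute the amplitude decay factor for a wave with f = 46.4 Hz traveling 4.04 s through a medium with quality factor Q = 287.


pi*f*t/Q = pi*46.4*4.04/287 = 2.051953
A/A0 = exp(-2.051953) = 0.128484

0.128484


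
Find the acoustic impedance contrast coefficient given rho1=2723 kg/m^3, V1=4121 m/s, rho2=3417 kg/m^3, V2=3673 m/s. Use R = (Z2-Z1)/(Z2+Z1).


Z1 = 2723 * 4121 = 11221483
Z2 = 3417 * 3673 = 12550641
R = (12550641 - 11221483) / (12550641 + 11221483) = 1329158 / 23772124 = 0.0559

0.0559


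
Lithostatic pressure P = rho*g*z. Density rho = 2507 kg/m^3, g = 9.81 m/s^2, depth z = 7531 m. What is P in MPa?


P = rho * g * z / 1e6
= 2507 * 9.81 * 7531 / 1e6
= 185214928.77 / 1e6
= 185.2149 MPa

185.2149


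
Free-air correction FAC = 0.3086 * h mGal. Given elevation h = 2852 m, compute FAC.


FAC = 0.3086 * h
= 0.3086 * 2852
= 880.1272 mGal

880.1272


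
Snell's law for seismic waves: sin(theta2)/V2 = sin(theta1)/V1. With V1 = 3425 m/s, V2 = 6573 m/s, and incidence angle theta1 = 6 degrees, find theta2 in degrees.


sin(theta1) = sin(6 deg) = 0.104528
sin(theta2) = V2/V1 * sin(theta1) = 6573/3425 * 0.104528 = 0.200603
theta2 = arcsin(0.200603) = 11.5722 degrees

11.5722


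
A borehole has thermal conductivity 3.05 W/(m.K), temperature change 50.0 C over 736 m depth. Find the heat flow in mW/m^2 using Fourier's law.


q = k * dT / dz * 1000
= 3.05 * 50.0 / 736 * 1000
= 0.207201 * 1000
= 207.2011 mW/m^2

207.2011


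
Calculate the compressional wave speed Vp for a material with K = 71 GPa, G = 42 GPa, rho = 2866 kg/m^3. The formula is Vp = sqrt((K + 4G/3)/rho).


First compute the effective modulus:
K + 4G/3 = 71e9 + 4*42e9/3 = 127000000000.0 Pa
Then divide by density:
127000000000.0 / 2866 = 44312630.8444 Pa/(kg/m^3)
Take the square root:
Vp = sqrt(44312630.8444) = 6656.77 m/s

6656.77


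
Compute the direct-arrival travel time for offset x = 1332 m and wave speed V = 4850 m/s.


t = x / V
= 1332 / 4850
= 0.2746 s

0.2746


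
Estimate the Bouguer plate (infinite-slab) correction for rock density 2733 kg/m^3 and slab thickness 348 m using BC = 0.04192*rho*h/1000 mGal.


BC = 0.04192 * rho * h / 1000
= 0.04192 * 2733 * 348 / 1000
= 39.8694 mGal

39.8694


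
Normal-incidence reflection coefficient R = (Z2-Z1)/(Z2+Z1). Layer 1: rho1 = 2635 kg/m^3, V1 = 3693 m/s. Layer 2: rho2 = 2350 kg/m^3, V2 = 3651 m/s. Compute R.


Z1 = 2635 * 3693 = 9731055
Z2 = 2350 * 3651 = 8579850
R = (8579850 - 9731055) / (8579850 + 9731055) = -1151205 / 18310905 = -0.0629

-0.0629


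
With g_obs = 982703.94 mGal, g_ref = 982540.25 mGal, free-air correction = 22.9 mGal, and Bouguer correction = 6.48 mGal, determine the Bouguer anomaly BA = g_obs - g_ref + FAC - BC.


BA = g_obs - g_ref + FAC - BC
= 982703.94 - 982540.25 + 22.9 - 6.48
= 180.11 mGal

180.11


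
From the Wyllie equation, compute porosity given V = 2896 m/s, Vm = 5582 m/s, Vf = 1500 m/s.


1/V - 1/Vm = 1/2896 - 1/5582 = 0.00016616
1/Vf - 1/Vm = 1/1500 - 1/5582 = 0.00048752
phi = 0.00016616 / 0.00048752 = 0.3408

0.3408


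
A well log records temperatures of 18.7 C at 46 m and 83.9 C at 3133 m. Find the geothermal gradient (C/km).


dT = 83.9 - 18.7 = 65.2 C
dz = 3133 - 46 = 3087 m
gradient = dT/dz * 1000 = 65.2/3087 * 1000 = 21.1208 C/km

21.1208


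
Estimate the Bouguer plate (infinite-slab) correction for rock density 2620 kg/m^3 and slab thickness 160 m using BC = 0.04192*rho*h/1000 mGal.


BC = 0.04192 * rho * h / 1000
= 0.04192 * 2620 * 160 / 1000
= 17.5729 mGal

17.5729


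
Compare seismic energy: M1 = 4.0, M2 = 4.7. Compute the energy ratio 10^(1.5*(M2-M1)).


M2 - M1 = 4.7 - 4.0 = 0.7
1.5 * 0.7 = 1.05
ratio = 10^1.05 = 11.22

11.22


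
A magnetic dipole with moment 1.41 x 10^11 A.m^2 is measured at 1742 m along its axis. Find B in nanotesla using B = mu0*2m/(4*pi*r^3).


m = 1.41 x 10^11 = 141000000000 A.m^2
2m = 282000000000 A.m^2
r^3 = 1742^3 = 5286210488
B = (4pi*10^-7) * 282000000000 / (4*pi * 5286210488) * 1e9
= 354371.651325 / 66428480137.72 * 1e9
= 5334.6343 nT

5334.6343


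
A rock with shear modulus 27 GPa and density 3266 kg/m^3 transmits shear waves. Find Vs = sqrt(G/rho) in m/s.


Convert G to Pa: G = 27e9 Pa
Compute G/rho = 27e9 / 3266 = 8266993.2639
Vs = sqrt(8266993.2639) = 2875.24 m/s

2875.24


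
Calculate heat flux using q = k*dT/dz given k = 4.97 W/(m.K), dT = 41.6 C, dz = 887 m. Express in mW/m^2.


q = k * dT / dz * 1000
= 4.97 * 41.6 / 887 * 1000
= 0.233091 * 1000
= 233.0913 mW/m^2

233.0913


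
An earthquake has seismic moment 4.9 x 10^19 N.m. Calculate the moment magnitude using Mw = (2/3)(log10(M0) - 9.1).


log10(M0) = log10(4.9 x 10^19) = 19.6902
Mw = 2/3 * (19.6902 - 9.1)
= 2/3 * 10.5902
= 7.06

7.06


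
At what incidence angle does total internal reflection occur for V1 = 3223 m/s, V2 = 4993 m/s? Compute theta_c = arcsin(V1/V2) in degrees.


V1/V2 = 3223/4993 = 0.645504
theta_c = arcsin(0.645504) = 40.2035 degrees

40.2035


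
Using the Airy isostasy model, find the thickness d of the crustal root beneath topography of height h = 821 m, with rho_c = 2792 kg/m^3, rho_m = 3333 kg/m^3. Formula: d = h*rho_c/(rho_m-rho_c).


rho_m - rho_c = 3333 - 2792 = 541
d = 821 * 2792 / 541
= 2292232 / 541
= 4237.03 m

4237.03


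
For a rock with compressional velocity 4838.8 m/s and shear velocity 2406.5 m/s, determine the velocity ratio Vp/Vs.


Vp/Vs = 4838.8 / 2406.5
= 2.0107

2.0107


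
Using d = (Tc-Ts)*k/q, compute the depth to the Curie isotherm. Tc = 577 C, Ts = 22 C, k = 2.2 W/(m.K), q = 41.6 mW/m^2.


T_Curie - T_surf = 577 - 22 = 555 C
Convert q to W/m^2: 41.6 mW/m^2 = 0.0416 W/m^2
d = 555 * 2.2 / 0.0416 = 29350.96 m

29350.96


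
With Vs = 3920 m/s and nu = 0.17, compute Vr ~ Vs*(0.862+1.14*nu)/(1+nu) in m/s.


Numerator factor = 0.862 + 1.14*0.17 = 1.0558
Denominator = 1 + 0.17 = 1.17
Vr = 3920 * 1.0558 / 1.17 = 3537.38 m/s

3537.38


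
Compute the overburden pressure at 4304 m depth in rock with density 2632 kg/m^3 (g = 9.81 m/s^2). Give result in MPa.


P = rho * g * z / 1e6
= 2632 * 9.81 * 4304 / 1e6
= 111128935.68 / 1e6
= 111.1289 MPa

111.1289


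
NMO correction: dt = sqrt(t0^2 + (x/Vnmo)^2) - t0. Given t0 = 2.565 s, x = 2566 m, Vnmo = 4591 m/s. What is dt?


x/Vnmo = 2566/4591 = 0.55892
(x/Vnmo)^2 = 0.312391
t0^2 = 6.579225
sqrt(6.579225 + 0.312391) = 2.625189
dt = 2.625189 - 2.565 = 0.060189

0.060189


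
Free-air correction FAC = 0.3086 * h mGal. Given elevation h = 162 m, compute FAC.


FAC = 0.3086 * h
= 0.3086 * 162
= 49.9932 mGal

49.9932


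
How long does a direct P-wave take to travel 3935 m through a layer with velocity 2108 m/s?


t = x / V
= 3935 / 2108
= 1.8667 s

1.8667


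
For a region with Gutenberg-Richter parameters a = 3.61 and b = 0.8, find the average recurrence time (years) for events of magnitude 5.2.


log10(N) = 3.61 - 0.8*5.2 = -0.55
N = 10^-0.55 = 0.281838
T = 1/N = 1/0.281838 = 3.5481 years

3.5481


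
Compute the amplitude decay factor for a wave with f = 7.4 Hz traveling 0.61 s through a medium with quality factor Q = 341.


pi*f*t/Q = pi*7.4*0.61/341 = 0.041587
A/A0 = exp(-0.041587) = 0.959266

0.959266


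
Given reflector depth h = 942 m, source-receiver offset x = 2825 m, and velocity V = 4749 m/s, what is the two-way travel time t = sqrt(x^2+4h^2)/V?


x^2 + 4h^2 = 2825^2 + 4*942^2 = 7980625 + 3549456 = 11530081
sqrt(11530081) = 3395.5973
t = 3395.5973 / 4749 = 0.715 s

0.715


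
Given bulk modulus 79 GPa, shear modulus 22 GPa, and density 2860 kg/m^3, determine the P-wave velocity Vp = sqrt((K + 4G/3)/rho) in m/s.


First compute the effective modulus:
K + 4G/3 = 79e9 + 4*22e9/3 = 108333333333.33 Pa
Then divide by density:
108333333333.33 / 2860 = 37878787.8788 Pa/(kg/m^3)
Take the square root:
Vp = sqrt(37878787.8788) = 6154.57 m/s

6154.57


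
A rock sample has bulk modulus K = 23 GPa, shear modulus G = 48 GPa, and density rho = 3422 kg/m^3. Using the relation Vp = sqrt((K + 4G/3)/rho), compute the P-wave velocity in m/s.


First compute the effective modulus:
K + 4G/3 = 23e9 + 4*48e9/3 = 87000000000.0 Pa
Then divide by density:
87000000000.0 / 3422 = 25423728.8136 Pa/(kg/m^3)
Take the square root:
Vp = sqrt(25423728.8136) = 5042.19 m/s

5042.19


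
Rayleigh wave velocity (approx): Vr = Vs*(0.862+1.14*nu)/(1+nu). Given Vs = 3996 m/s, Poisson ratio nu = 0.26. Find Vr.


Numerator factor = 0.862 + 1.14*0.26 = 1.1584
Denominator = 1 + 0.26 = 1.26
Vr = 3996 * 1.1584 / 1.26 = 3673.78 m/s

3673.78


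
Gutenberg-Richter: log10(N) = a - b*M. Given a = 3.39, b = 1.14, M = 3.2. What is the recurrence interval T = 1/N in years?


log10(N) = 3.39 - 1.14*3.2 = -0.258
N = 10^-0.258 = 0.552077
T = 1/N = 1/0.552077 = 1.8113 years

1.8113


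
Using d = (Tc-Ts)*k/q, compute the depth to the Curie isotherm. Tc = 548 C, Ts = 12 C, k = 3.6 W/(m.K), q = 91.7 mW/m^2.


T_Curie - T_surf = 548 - 12 = 536 C
Convert q to W/m^2: 91.7 mW/m^2 = 0.0917 W/m^2
d = 536 * 3.6 / 0.0917 = 21042.53 m

21042.53


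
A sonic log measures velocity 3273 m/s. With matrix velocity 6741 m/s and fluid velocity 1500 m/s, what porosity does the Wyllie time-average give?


1/V - 1/Vm = 1/3273 - 1/6741 = 0.00015718
1/Vf - 1/Vm = 1/1500 - 1/6741 = 0.00051832
phi = 0.00015718 / 0.00051832 = 0.3033

0.3033


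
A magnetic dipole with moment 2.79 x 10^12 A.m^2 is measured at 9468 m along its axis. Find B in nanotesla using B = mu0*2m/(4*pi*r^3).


m = 2.79 x 10^12 = 2790000000000 A.m^2
2m = 5580000000000 A.m^2
r^3 = 9468^3 = 848740151232
B = (4pi*10^-7) * 5580000000000 / (4*pi * 848740151232) * 1e9
= 7012034.802812 / 10665583295668.56 * 1e9
= 657.445 nT

657.445


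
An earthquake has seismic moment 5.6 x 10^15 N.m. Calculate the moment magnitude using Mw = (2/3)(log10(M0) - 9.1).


log10(M0) = log10(5.6 x 10^15) = 15.7482
Mw = 2/3 * (15.7482 - 9.1)
= 2/3 * 6.6482
= 4.43

4.43


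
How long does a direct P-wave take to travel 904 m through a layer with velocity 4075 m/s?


t = x / V
= 904 / 4075
= 0.2218 s

0.2218


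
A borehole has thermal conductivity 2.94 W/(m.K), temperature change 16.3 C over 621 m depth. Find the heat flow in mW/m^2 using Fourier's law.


q = k * dT / dz * 1000
= 2.94 * 16.3 / 621 * 1000
= 0.077169 * 1000
= 77.1691 mW/m^2

77.1691


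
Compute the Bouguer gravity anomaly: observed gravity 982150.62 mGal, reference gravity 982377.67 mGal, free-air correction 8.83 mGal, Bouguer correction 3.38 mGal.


BA = g_obs - g_ref + FAC - BC
= 982150.62 - 982377.67 + 8.83 - 3.38
= -221.6 mGal

-221.6


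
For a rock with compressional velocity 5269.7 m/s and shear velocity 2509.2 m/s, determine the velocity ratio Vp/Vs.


Vp/Vs = 5269.7 / 2509.2
= 2.1002

2.1002


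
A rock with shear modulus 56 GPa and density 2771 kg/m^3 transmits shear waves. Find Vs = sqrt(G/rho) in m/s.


Convert G to Pa: G = 56e9 Pa
Compute G/rho = 56e9 / 2771 = 20209310.7182
Vs = sqrt(20209310.7182) = 4495.48 m/s

4495.48


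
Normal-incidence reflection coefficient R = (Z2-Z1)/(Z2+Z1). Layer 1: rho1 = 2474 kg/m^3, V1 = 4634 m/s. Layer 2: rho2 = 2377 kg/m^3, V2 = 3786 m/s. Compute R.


Z1 = 2474 * 4634 = 11464516
Z2 = 2377 * 3786 = 8999322
R = (8999322 - 11464516) / (8999322 + 11464516) = -2465194 / 20463838 = -0.1205

-0.1205


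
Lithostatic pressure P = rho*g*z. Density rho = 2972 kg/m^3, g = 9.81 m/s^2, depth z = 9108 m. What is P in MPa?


P = rho * g * z / 1e6
= 2972 * 9.81 * 9108 / 1e6
= 265546654.56 / 1e6
= 265.5467 MPa

265.5467


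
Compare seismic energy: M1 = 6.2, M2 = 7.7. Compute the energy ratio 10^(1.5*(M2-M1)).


M2 - M1 = 7.7 - 6.2 = 1.5
1.5 * 1.5 = 2.25
ratio = 10^2.25 = 177.83

177.83


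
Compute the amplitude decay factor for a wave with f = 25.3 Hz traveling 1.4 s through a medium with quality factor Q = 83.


pi*f*t/Q = pi*25.3*1.4/83 = 1.340665
A/A0 = exp(-1.340665) = 0.261672

0.261672


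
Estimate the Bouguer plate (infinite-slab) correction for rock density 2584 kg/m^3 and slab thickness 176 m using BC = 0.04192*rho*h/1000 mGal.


BC = 0.04192 * rho * h / 1000
= 0.04192 * 2584 * 176 / 1000
= 19.0645 mGal

19.0645


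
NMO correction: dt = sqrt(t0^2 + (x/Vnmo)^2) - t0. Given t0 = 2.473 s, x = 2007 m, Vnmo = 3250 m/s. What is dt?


x/Vnmo = 2007/3250 = 0.617538
(x/Vnmo)^2 = 0.381354
t0^2 = 6.115729
sqrt(6.115729 + 0.381354) = 2.548938
dt = 2.548938 - 2.473 = 0.075938

0.075938


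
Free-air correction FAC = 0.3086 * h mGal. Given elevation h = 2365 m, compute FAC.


FAC = 0.3086 * h
= 0.3086 * 2365
= 729.839 mGal

729.839


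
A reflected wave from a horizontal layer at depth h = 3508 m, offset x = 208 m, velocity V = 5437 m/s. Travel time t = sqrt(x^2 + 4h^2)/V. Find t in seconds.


x^2 + 4h^2 = 208^2 + 4*3508^2 = 43264 + 49224256 = 49267520
sqrt(49267520) = 7019.0826
t = 7019.0826 / 5437 = 1.291 s

1.291


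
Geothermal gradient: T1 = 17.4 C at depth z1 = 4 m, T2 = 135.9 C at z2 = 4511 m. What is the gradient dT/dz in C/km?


dT = 135.9 - 17.4 = 118.5 C
dz = 4511 - 4 = 4507 m
gradient = dT/dz * 1000 = 118.5/4507 * 1000 = 26.2924 C/km

26.2924


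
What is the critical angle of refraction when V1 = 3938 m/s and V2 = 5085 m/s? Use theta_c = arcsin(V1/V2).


V1/V2 = 3938/5085 = 0.774435
theta_c = arcsin(0.774435) = 50.7538 degrees

50.7538


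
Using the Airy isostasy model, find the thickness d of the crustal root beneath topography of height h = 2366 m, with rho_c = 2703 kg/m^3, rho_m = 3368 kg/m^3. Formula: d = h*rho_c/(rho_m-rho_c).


rho_m - rho_c = 3368 - 2703 = 665
d = 2366 * 2703 / 665
= 6395298 / 665
= 9616.99 m

9616.99


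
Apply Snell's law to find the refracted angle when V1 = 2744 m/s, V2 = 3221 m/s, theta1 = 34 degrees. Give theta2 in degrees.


sin(theta1) = sin(34 deg) = 0.559193
sin(theta2) = V2/V1 * sin(theta1) = 3221/2744 * 0.559193 = 0.6564
theta2 = arcsin(0.6564) = 41.0259 degrees

41.0259


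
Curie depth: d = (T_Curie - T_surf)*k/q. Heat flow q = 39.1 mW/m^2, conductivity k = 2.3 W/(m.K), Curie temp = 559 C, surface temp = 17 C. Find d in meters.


T_Curie - T_surf = 559 - 17 = 542 C
Convert q to W/m^2: 39.1 mW/m^2 = 0.0391 W/m^2
d = 542 * 2.3 / 0.0391 = 31882.35 m

31882.35


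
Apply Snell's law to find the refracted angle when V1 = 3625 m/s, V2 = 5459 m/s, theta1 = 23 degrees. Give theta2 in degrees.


sin(theta1) = sin(23 deg) = 0.390731
sin(theta2) = V2/V1 * sin(theta1) = 5459/3625 * 0.390731 = 0.588414
theta2 = arcsin(0.588414) = 36.0446 degrees

36.0446


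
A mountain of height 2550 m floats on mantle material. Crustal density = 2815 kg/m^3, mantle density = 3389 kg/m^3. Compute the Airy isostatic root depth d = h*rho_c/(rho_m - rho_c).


rho_m - rho_c = 3389 - 2815 = 574
d = 2550 * 2815 / 574
= 7178250 / 574
= 12505.66 m

12505.66


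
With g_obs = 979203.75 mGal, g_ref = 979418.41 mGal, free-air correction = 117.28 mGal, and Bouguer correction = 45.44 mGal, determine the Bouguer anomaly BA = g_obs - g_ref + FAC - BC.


BA = g_obs - g_ref + FAC - BC
= 979203.75 - 979418.41 + 117.28 - 45.44
= -142.82 mGal

-142.82


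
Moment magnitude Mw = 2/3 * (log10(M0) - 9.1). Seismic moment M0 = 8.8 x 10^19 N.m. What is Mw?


log10(M0) = log10(8.8 x 10^19) = 19.9445
Mw = 2/3 * (19.9445 - 9.1)
= 2/3 * 10.8445
= 7.23

7.23


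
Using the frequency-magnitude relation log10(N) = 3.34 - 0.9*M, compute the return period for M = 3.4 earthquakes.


log10(N) = 3.34 - 0.9*3.4 = 0.28
N = 10^0.28 = 1.905461
T = 1/N = 1/1.905461 = 0.5248 years

0.5248


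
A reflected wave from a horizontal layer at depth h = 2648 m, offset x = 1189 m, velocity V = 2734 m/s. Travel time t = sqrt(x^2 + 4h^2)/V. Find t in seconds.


x^2 + 4h^2 = 1189^2 + 4*2648^2 = 1413721 + 28047616 = 29461337
sqrt(29461337) = 5427.8299
t = 5427.8299 / 2734 = 1.9853 s

1.9853


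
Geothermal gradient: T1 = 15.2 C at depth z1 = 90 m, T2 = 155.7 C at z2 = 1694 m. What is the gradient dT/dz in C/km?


dT = 155.7 - 15.2 = 140.5 C
dz = 1694 - 90 = 1604 m
gradient = dT/dz * 1000 = 140.5/1604 * 1000 = 87.5935 C/km

87.5935


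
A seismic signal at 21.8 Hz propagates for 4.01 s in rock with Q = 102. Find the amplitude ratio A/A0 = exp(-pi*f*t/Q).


pi*f*t/Q = pi*21.8*4.01/102 = 2.692468
A/A0 = exp(-2.692468) = 0.067714

0.067714


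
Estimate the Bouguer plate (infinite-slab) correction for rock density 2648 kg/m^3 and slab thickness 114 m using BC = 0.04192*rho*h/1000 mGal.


BC = 0.04192 * rho * h / 1000
= 0.04192 * 2648 * 114 / 1000
= 12.6545 mGal

12.6545


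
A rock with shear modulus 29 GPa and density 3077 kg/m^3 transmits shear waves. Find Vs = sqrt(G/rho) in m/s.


Convert G to Pa: G = 29e9 Pa
Compute G/rho = 29e9 / 3077 = 9424764.3809
Vs = sqrt(9424764.3809) = 3069.98 m/s

3069.98


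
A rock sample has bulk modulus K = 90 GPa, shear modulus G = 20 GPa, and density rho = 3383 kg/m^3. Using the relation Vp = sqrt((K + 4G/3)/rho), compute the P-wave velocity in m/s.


First compute the effective modulus:
K + 4G/3 = 90e9 + 4*20e9/3 = 116666666666.67 Pa
Then divide by density:
116666666666.67 / 3383 = 34486156.2716 Pa/(kg/m^3)
Take the square root:
Vp = sqrt(34486156.2716) = 5872.49 m/s

5872.49


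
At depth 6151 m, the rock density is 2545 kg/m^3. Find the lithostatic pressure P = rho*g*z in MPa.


P = rho * g * z / 1e6
= 2545 * 9.81 * 6151 / 1e6
= 153568633.95 / 1e6
= 153.5686 MPa

153.5686


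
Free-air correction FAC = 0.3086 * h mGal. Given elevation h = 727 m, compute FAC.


FAC = 0.3086 * h
= 0.3086 * 727
= 224.3522 mGal

224.3522


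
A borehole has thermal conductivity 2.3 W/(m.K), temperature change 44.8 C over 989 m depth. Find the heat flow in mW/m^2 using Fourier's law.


q = k * dT / dz * 1000
= 2.3 * 44.8 / 989 * 1000
= 0.104186 * 1000
= 104.186 mW/m^2

104.186


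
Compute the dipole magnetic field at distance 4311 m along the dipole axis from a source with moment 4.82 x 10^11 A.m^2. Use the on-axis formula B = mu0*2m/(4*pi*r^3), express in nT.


m = 4.82 x 10^11 = 482000000000 A.m^2
2m = 964000000000 A.m^2
r^3 = 4311^3 = 80118732231
B = (4pi*10^-7) * 964000000000 / (4*pi * 80118732231) * 1e9
= 1211398.127224 / 1006801682367.35 * 1e9
= 1203.2142 nT

1203.2142


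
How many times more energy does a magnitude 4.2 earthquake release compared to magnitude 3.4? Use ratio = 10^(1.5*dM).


M2 - M1 = 4.2 - 3.4 = 0.8
1.5 * 0.8 = 1.2
ratio = 10^1.2 = 15.85

15.85


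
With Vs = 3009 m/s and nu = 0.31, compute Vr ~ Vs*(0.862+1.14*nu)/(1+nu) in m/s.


Numerator factor = 0.862 + 1.14*0.31 = 1.2154
Denominator = 1 + 0.31 = 1.31
Vr = 3009 * 1.2154 / 1.31 = 2791.71 m/s

2791.71


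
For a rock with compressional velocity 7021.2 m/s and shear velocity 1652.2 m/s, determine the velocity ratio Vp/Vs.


Vp/Vs = 7021.2 / 1652.2
= 4.2496

4.2496


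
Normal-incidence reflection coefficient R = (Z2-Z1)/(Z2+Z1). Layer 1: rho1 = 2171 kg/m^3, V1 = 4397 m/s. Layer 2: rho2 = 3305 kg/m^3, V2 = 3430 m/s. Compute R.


Z1 = 2171 * 4397 = 9545887
Z2 = 3305 * 3430 = 11336150
R = (11336150 - 9545887) / (11336150 + 9545887) = 1790263 / 20882037 = 0.0857

0.0857


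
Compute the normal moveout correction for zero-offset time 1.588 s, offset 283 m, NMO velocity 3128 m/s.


x/Vnmo = 283/3128 = 0.090473
(x/Vnmo)^2 = 0.008185
t0^2 = 2.521744
sqrt(2.521744 + 0.008185) = 1.590575
dt = 1.590575 - 1.588 = 0.002575

0.002575


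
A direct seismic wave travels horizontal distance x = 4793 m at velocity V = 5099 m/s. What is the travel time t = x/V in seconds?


t = x / V
= 4793 / 5099
= 0.94 s

0.94


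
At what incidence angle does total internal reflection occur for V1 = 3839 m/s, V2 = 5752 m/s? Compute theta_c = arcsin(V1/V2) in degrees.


V1/V2 = 3839/5752 = 0.66742
theta_c = arcsin(0.66742) = 41.8683 degrees

41.8683


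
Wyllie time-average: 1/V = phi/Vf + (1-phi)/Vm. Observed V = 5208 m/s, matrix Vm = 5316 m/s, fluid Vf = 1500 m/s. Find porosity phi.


1/V - 1/Vm = 1/5208 - 1/5316 = 3.9e-06
1/Vf - 1/Vm = 1/1500 - 1/5316 = 0.00047856
phi = 3.9e-06 / 0.00047856 = 0.0082

0.0082


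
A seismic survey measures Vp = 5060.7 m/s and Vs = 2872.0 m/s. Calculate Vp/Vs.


Vp/Vs = 5060.7 / 2872.0
= 1.7621

1.7621


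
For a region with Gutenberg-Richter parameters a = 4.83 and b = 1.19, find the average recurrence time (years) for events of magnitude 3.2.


log10(N) = 4.83 - 1.19*3.2 = 1.022
N = 10^1.022 = 10.519619
T = 1/N = 1/10.519619 = 0.0951 years

0.0951


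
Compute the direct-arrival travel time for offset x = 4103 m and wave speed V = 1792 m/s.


t = x / V
= 4103 / 1792
= 2.2896 s

2.2896


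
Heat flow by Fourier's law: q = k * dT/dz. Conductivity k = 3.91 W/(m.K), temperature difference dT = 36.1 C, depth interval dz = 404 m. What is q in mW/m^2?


q = k * dT / dz * 1000
= 3.91 * 36.1 / 404 * 1000
= 0.349384 * 1000
= 349.3837 mW/m^2

349.3837


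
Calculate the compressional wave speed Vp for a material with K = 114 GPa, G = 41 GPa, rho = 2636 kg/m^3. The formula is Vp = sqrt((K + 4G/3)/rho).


First compute the effective modulus:
K + 4G/3 = 114e9 + 4*41e9/3 = 168666666666.67 Pa
Then divide by density:
168666666666.67 / 2636 = 63985837.127 Pa/(kg/m^3)
Take the square root:
Vp = sqrt(63985837.127) = 7999.11 m/s

7999.11


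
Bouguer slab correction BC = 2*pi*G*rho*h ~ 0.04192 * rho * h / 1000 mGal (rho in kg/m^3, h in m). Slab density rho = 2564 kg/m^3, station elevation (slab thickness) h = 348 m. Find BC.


BC = 0.04192 * rho * h / 1000
= 0.04192 * 2564 * 348 / 1000
= 37.404 mGal

37.404


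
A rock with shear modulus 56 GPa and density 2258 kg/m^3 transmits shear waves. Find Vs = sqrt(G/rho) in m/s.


Convert G to Pa: G = 56e9 Pa
Compute G/rho = 56e9 / 2258 = 24800708.5917
Vs = sqrt(24800708.5917) = 4980.03 m/s

4980.03


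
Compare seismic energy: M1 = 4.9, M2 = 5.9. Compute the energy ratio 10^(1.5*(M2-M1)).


M2 - M1 = 5.9 - 4.9 = 1.0
1.5 * 1.0 = 1.5
ratio = 10^1.5 = 31.62

31.62


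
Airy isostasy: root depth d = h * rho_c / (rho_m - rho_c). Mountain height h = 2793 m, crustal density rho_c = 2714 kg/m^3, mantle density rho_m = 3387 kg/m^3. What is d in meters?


rho_m - rho_c = 3387 - 2714 = 673
d = 2793 * 2714 / 673
= 7580202 / 673
= 11263.3 m

11263.3


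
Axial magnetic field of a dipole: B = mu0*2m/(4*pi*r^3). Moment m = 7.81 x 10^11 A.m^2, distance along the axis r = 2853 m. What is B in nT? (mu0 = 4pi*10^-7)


m = 7.81 x 10^11 = 781000000000 A.m^2
2m = 1562000000000 A.m^2
r^3 = 2853^3 = 23222304477
B = (4pi*10^-7) * 1562000000000 / (4*pi * 23222304477) * 1e9
= 1962867.089963 / 291820084577.47 * 1e9
= 6726.292 nT

6726.292
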